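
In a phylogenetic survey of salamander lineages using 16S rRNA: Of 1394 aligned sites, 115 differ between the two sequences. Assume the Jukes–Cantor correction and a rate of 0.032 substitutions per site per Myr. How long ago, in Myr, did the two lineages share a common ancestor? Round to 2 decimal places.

1.37

p = 115/1394 ≈ 0.082496.
d = −(3/4) ln(1 − 4p/3) = −0.75 ln(1 − 0.109995) = −0.75 ln(0.890005)
  = −0.75 × (-0.116528) = 0.087396 substitutions/site.
Under a molecular clock d = 2μt, so t = d/(2μ) = 0.087396 / (2 × 0.032) = 1.37 Myr.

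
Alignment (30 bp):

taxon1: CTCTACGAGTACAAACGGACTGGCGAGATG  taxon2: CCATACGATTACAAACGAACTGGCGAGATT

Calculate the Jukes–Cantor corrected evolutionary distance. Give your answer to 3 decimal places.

0.188

The sequences differ at 5 of 30 sites (2, 3, 9, 18, 30), so p = 5/30 ≈ 0.166667.
d = −(3/4) ln(1 − 4p/3) = −0.75 ln(1 − 0.222223) = −0.75 ln(0.777777)
  = −0.75 × (-0.251315) = 0.188486 substitutions/site.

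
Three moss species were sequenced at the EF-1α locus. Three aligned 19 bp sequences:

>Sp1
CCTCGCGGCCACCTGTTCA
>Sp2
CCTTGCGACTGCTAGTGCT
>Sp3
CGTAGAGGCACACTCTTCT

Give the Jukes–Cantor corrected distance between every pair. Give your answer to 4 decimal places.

d(Sp1,Sp2) = 0.6181, d(Sp1,Sp3) = 0.6181, d(Sp2,Sp3) = 1.1086

Sp1–Sp2: 8/19 sites differ → p ≈ 0.421053, d = −0.75 ln(1 − 0.561404) = 0.618132 ≈ 0.6181.
Sp1–Sp3: 8/19 sites differ → p ≈ 0.421053, d = −0.75 ln(1 − 0.561404) = 0.618132 ≈ 0.6181.
Sp2–Sp3: 11/19 sites differ → p ≈ 0.578947, d = −0.75 ln(1 − 0.771929) = 1.108574 ≈ 1.1086.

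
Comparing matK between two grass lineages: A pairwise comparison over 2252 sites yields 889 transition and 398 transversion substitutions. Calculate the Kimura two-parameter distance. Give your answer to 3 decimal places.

P = 889/2252 ≈ 0.39476 and Q = 398/2252 ≈ 0.176732.
Under the Kimura two-parameter model, d = −½ ln(1 − 2P − Q) − ¼ ln(1 − 2Q).
1 − 2P − Q = 0.033748, giving −½ ln(0.033748) = 1.694417.
1 − 2Q = 0.646536, giving −¼ ln(0.646536) = 0.109032.
d = 1.694417 + 0.109032 = 1.803449.

1.803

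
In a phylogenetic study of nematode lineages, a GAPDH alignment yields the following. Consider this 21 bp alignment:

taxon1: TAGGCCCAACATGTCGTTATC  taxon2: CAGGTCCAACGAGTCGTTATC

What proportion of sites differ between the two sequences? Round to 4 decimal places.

The sequences differ at 4 of 21 positions (sites 1, 5, 11, 12).
p = 4/21 = 0.190476… ≈ 0.1905 (to 4 d.p.).

0.1905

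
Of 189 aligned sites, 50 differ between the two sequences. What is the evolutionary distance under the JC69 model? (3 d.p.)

0.326

p = 50/189 ≈ 0.26455.
d = −(3/4) ln(1 − 4p/3) = −0.75 ln(1 − 0.352733) = −0.75 ln(0.647267)
  = −0.75 × (-0.434996) = 0.326247 substitutions/site.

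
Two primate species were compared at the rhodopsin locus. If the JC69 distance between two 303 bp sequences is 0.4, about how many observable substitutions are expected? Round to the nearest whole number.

Invert JC69: p = (3/4)(1 − e^(−4d/3)) = 0.75 × (1 − e^(-0.533333)) = 0.75 × (1 − 0.586646) = 0.310016.
Expected differing sites = pL ≈ 0.310016 × 303 = 93.934848 ≈ 94.

94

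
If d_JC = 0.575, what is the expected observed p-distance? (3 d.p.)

0.402

p = (3/4)(1 − e^(−4d/3)) = 0.75 × (1 − e^(-0.766667)) = 0.75 × (1 − 0.464559) = 0.401581.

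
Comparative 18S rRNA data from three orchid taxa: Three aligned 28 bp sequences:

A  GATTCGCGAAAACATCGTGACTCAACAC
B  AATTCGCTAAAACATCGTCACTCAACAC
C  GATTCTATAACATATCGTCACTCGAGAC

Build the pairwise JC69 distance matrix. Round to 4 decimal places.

A–B: 3/28 sites differ → p ≈ 0.107143, d = −0.75 ln(1 − 0.142857) = 0.115613 ≈ 0.1156.
A–C: 8/28 sites differ → p ≈ 0.285714, d = −0.75 ln(1 − 0.380952) = 0.359679 ≈ 0.3597.
B–C: 7/28 sites differ → p = 0.25, d = −0.75 ln(1 − 0.333333) = 0.304098 ≈ 0.3041.

d(A,B) = 0.1156, d(A,C) = 0.3597, d(B,C) = 0.3041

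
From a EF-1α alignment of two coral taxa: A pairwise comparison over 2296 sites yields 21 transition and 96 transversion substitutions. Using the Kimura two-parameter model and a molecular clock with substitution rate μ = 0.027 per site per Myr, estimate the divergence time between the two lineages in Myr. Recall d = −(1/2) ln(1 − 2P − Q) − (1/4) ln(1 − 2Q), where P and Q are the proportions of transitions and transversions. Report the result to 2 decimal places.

0.98

P = 21/2296 ≈ 0.009146 and Q = 96/2296 ≈ 0.041812.
Under the Kimura two-parameter model, d = −½ ln(1 − 2P − Q) − ¼ ln(1 − 2Q).
1 − 2P − Q = 0.939896, giving −½ ln(0.939896) = 0.030993.
1 − 2Q = 0.916376, giving −¼ ln(0.916376) = 0.021832.
d = 0.030993 + 0.021832 = 0.052825.
Under a molecular clock d = 2μt, so t = d/(2μ) = 0.052825 / (2 × 0.027) = 0.98 Myr.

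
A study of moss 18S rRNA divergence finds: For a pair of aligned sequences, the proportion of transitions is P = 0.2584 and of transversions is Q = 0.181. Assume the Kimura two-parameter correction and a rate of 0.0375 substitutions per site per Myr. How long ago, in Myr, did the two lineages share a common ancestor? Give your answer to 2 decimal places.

9.48

Under the Kimura two-parameter model, d = −½ ln(1 − 2P − Q) − ¼ ln(1 − 2Q).
1 − 2P − Q = 0.3022, giving −½ ln(0.3022) = 0.598333.
1 − 2Q = 0.638, giving −¼ ln(0.638) = 0.112354.
d = 0.598333 + 0.112354 = 0.710687.
Under a molecular clock d = 2μt, so t = d/(2μ) = 0.710687 / (2 × 0.0375) = 9.48 Myr.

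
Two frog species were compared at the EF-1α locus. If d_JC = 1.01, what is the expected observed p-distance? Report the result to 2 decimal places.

0.55

p = (3/4)(1 − e^(−4d/3)) = 0.75 × (1 − e^(-1.346667)) = 0.75 × (1 − 0.260106) = 0.554921.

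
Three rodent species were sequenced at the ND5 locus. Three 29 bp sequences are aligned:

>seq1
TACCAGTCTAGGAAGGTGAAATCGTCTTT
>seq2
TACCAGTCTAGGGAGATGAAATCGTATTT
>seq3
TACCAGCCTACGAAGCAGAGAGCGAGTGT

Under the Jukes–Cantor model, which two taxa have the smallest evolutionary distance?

seq1–seq2: 3/29 differ, p = 0.103, d = 0.111.
seq1–seq3: 9/29 differ, p = 0.310, d = 0.401.
seq2–seq3: 10/29 differ, p = 0.345, d = 0.462.
The smallest distance is between seq1 and seq2.

seq1 and seq2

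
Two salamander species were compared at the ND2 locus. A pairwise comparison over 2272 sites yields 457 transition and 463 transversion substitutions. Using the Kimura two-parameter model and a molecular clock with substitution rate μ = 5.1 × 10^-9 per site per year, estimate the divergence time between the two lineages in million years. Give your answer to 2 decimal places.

P = 457/2272 ≈ 0.201144 and Q = 463/2272 ≈ 0.203785.
Under the Kimura two-parameter model, d = −½ ln(1 − 2P − Q) − ¼ ln(1 − 2Q).
1 − 2P − Q = 0.393927, giving −½ ln(0.393927) = 0.465795.
1 − 2Q = 0.59243, giving −¼ ln(0.59243) = 0.130881.
d = 0.465795 + 0.130881 = 0.596676.
Under a molecular clock d = 2μt, so t = d/(2μ) = 0.596676 / (2 × 5.1 × 10^-9) = 58.50 million years.

58.50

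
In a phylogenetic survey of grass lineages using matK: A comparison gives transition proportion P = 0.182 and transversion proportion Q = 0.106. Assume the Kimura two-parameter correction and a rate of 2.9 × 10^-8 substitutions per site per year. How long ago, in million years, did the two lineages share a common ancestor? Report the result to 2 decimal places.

Under the Kimura two-parameter model, d = −½ ln(1 − 2P − Q) − ¼ ln(1 − 2Q).
1 − 2P − Q = 0.53, giving −½ ln(0.53) = 0.317439.
1 − 2Q = 0.788, giving −¼ ln(0.788) = 0.059564.
d = 0.317439 + 0.059564 = 0.377003.
Under a molecular clock d = 2μt, so t = d/(2μ) = 0.377003 / (2 × 2.9 × 10^-8) = 6.50 million years.

6.50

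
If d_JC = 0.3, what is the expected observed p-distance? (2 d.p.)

0.25

p = (3/4)(1 − e^(−4d/3)) = 0.75 × (1 − e^(-0.4)) = 0.75 × (1 − 0.670320) = 0.247260.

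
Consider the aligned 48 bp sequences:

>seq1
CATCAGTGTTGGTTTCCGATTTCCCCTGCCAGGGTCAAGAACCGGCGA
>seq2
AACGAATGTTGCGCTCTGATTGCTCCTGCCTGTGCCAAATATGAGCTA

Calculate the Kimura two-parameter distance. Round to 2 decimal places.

0.57

Of 48 sites, 9 differences are transitions and 10 are transversions, so P = 9/48 = 0.1875 and Q = 10/48 ≈ 0.208333.
Under the Kimura two-parameter model, d = −½ ln(1 − 2P − Q) − ¼ ln(1 − 2Q).
1 − 2P − Q = 0.416667, giving −½ ln(0.416667) = 0.437734.
1 − 2Q = 0.583334, giving −¼ ln(0.583334) = 0.134749.
d = 0.437734 + 0.134749 = 0.572483.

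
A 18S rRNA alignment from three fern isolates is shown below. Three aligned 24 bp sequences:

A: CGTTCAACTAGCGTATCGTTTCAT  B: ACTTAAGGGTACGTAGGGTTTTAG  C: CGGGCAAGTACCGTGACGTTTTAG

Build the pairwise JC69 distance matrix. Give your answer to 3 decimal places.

A–B: 12/24 sites differ → p = 0.5, d = −0.75 ln(1 − 0.666667) = 0.823960 ≈ 0.824.
A–C: 8/24 sites differ → p ≈ 0.333333, d = −0.75 ln(1 − 0.444444) = 0.440839 ≈ 0.441.
B–C: 12/24 sites differ → p = 0.5, d = −0.75 ln(1 − 0.666667) = 0.823960 ≈ 0.824.

d(A,B) = 0.824, d(A,C) = 0.441, d(B,C) = 0.824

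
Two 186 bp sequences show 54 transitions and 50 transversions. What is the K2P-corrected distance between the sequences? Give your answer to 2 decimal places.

P = 54/186 ≈ 0.290323 and Q = 50/186 ≈ 0.268817.
Under the Kimura two-parameter model, d = −½ ln(1 − 2P − Q) − ¼ ln(1 − 2Q).
1 − 2P − Q = 0.150537, giving −½ ln(0.150537) = 0.946773.
1 − 2Q = 0.462366, giving −¼ ln(0.462366) = 0.192850.
d = 0.946773 + 0.192850 = 1.139623.

1.14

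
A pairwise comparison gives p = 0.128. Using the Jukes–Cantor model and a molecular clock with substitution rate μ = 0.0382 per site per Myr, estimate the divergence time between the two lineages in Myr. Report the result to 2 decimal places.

d = −(3/4) ln(1 − 4p/3) = −0.75 ln(1 − 0.170667) = −0.75 ln(0.829333)
  = −0.75 × (-0.187134) = 0.140351 substitutions/site.
Under a molecular clock d = 2μt, so t = d/(2μ) = 0.140351 / (2 × 0.0382) = 1.84 Myr.

1.84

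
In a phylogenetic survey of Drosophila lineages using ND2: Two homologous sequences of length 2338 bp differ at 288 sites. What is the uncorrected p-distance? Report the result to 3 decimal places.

0.123

p = 288/2338 = 0.123182… ≈ 0.123 (to 3 d.p.).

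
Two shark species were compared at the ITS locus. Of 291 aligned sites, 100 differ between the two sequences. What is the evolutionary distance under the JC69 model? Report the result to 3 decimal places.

0.460

p = 100/291 ≈ 0.343643.
d = −(3/4) ln(1 − 4p/3) = −0.75 ln(1 − 0.458191) = −0.75 ln(0.541809)
  = −0.75 × (-0.612842) = 0.459632 substitutions/site.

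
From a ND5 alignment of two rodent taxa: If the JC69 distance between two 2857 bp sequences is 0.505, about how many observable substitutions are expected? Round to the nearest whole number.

1050

Invert JC69: p = (3/4)(1 − e^(−4d/3)) = 0.75 × (1 − e^(-0.673333)) = 0.75 × (1 − 0.510006) = 0.367496.
Expected differing sites = pL ≈ 0.367496 × 2857 = 1049.936072 ≈ 1050.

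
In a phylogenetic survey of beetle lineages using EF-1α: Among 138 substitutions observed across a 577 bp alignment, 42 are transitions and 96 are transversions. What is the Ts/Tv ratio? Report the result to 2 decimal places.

R = 42/96 = 0.4375 ≈ 0.44 (to 2 d.p.).

0.44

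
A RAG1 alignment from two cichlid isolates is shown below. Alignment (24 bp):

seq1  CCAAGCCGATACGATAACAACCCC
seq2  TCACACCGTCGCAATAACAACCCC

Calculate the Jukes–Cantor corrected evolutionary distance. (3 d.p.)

The sequences differ at 7 of 24 sites (1, 4, 5, 9, 10, 11, 13), so p = 7/24 ≈ 0.291667.
d = −(3/4) ln(1 − 4p/3) = −0.75 ln(1 − 0.388889) = −0.75 ln(0.611111)
  = −0.75 × (-0.492477) = 0.369358 substitutions/site.

0.369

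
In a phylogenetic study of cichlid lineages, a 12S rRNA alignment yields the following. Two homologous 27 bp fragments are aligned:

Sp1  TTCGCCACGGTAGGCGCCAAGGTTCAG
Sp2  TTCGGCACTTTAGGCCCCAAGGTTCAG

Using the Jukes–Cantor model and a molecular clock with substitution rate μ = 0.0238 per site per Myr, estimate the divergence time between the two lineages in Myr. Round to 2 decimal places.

The sequences differ at 4 of 27 sites (5, 9, 10, 16), so p = 4/27 ≈ 0.148148.
d = −(3/4) ln(1 − 4p/3) = −0.75 ln(1 − 0.197531) = −0.75 ln(0.802469)
  = −0.75 × (-0.220062) = 0.165047 substitutions/site.
Under a molecular clock d = 2μt, so t = d/(2μ) = 0.165047 / (2 × 0.0238) = 3.47 Myr.

3.47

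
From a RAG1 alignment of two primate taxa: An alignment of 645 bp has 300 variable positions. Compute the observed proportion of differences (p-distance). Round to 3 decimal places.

0.465

p = 300/645 = 0.465116… ≈ 0.465 (to 3 d.p.).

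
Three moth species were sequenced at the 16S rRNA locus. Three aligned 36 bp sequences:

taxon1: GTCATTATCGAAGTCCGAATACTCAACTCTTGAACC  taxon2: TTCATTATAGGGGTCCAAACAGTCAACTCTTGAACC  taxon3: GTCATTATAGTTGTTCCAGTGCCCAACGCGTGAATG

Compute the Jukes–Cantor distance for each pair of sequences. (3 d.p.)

d(taxon1,taxon2) = 0.225, d(taxon1,taxon3) = 0.441, d(taxon2,taxon3) = 0.548

taxon1–taxon2: 7/36 sites differ → p ≈ 0.194444, d = −0.75 ln(1 − 0.259259) = 0.225078 ≈ 0.225.
taxon1–taxon3: 12/36 sites differ → p ≈ 0.333333, d = −0.75 ln(1 − 0.444444) = 0.440839 ≈ 0.441.
taxon2–taxon3: 14/36 sites differ → p ≈ 0.388889, d = −0.75 ln(1 − 0.518519) = 0.548166 ≈ 0.548.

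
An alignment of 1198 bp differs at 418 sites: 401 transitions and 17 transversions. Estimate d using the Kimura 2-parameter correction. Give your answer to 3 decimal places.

P = 401/1198 ≈ 0.334725 and Q = 17/1198 ≈ 0.01419.
Under the Kimura two-parameter model, d = −½ ln(1 − 2P − Q) − ¼ ln(1 − 2Q).
1 − 2P − Q = 0.31636, giving −½ ln(0.31636) = 0.575437.
1 − 2Q = 0.97162, giving −¼ ln(0.97162) = 0.007198.
d = 0.575437 + 0.007198 = 0.582635.

0.583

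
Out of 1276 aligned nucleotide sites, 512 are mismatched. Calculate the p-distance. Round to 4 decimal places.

0.4013

p = 512/1276 = 0.401253… ≈ 0.4013 (to 4 d.p.).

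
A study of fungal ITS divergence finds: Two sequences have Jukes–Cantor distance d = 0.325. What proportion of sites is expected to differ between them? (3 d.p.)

p = (3/4)(1 − e^(−4d/3)) = 0.75 × (1 − e^(-0.433333)) = 0.75 × (1 − 0.648345) = 0.263741.

0.264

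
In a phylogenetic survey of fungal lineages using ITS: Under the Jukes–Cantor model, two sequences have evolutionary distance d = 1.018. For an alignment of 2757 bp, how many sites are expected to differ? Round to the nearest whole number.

Invert JC69: p = (3/4)(1 − e^(−4d/3)) = 0.75 × (1 − e^(-1.357333)) = 0.75 × (1 − 0.257346) = 0.556991.
Expected differing sites = pL ≈ 0.556991 × 2757 = 1535.624187 ≈ 1536.

1536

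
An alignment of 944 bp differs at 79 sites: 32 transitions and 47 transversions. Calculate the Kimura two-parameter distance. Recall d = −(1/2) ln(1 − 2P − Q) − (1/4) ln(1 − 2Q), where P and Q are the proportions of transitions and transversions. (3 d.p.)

P = 32/944 ≈ 0.033898 and Q = 47/944 ≈ 0.049788.
Under the Kimura two-parameter model, d = −½ ln(1 − 2P − Q) − ¼ ln(1 − 2Q).
1 − 2P − Q = 0.882416, giving −½ ln(0.882416) = 0.062546.
1 − 2Q = 0.900424, giving −¼ ln(0.900424) = 0.026222.
d = 0.062546 + 0.026222 = 0.088768.

0.089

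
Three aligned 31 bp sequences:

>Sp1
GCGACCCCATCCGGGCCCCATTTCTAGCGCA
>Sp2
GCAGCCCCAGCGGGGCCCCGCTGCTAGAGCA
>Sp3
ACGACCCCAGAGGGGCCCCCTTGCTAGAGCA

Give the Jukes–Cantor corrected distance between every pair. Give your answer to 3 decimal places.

d(Sp1,Sp2) = 0.316, d(Sp1,Sp3) = 0.269, d(Sp2,Sp3) = 0.224

Sp1–Sp2: 8/31 sites differ → p ≈ 0.258065, d = −0.75 ln(1 − 0.344087) = 0.316295 ≈ 0.316.
Sp1–Sp3: 7/31 sites differ → p ≈ 0.225806, d = −0.75 ln(1 − 0.301075) = 0.268659 ≈ 0.269.
Sp2–Sp3: 6/31 sites differ → p ≈ 0.193548, d = −0.75 ln(1 − 0.258064) = 0.223869 ≈ 0.224.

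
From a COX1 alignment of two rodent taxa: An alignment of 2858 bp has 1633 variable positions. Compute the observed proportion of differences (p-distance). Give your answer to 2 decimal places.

0.57

p = 1633/2858 = 0.571378… ≈ 0.57 (to 2 d.p.).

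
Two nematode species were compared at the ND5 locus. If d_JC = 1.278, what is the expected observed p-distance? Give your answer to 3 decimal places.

0.614

p = (3/4)(1 − e^(−4d/3)) = 0.75 × (1 − e^(-1.704)) = 0.75 × (1 − 0.181954) = 0.613535.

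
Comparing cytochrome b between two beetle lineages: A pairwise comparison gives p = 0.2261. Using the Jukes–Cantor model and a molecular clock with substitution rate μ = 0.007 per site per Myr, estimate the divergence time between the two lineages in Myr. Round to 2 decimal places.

19.22

d = −(3/4) ln(1 − 4p/3) = −0.75 ln(1 − 0.301467) = −0.75 ln(0.698533)
  = −0.75 × (-0.358773) = 0.269080 substitutions/site.
Under a molecular clock d = 2μt, so t = d/(2μ) = 0.269080 / (2 × 0.007) = 19.22 Myr.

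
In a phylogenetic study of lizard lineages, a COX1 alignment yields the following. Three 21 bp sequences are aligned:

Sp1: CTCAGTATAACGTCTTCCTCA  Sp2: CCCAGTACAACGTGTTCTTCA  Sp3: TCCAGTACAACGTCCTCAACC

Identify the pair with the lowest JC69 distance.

Sp1 and Sp2

Sp1–Sp2: 4/21 differ, p = 0.190, d = 0.220.
Sp1–Sp3: 7/21 differ, p = 0.333, d = 0.441.
Sp2–Sp3: 6/21 differ, p = 0.286, d = 0.360.
The smallest distance is between Sp1 and Sp2.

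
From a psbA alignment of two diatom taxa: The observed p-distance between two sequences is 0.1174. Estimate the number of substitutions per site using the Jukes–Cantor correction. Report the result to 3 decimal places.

d = −(3/4) ln(1 − 4p/3) = −0.75 ln(1 − 0.156533) = −0.75 ln(0.843467)
  = −0.75 × (-0.170235) = 0.127676 substitutions/site.

0.128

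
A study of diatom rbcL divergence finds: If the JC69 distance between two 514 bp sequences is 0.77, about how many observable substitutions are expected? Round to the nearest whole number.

247

Invert JC69: p = (3/4)(1 − e^(−4d/3)) = 0.75 × (1 − e^(-1.026667)) = 0.75 × (1 − 0.358199) = 0.481351.
Expected differing sites = pL ≈ 0.481351 × 514 = 247.414414 ≈ 247.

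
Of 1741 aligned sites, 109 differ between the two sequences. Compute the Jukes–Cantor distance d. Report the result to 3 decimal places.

0.065

p = 109/1741 ≈ 0.062608.
d = −(3/4) ln(1 − 4p/3) = −0.75 ln(1 − 0.083477) = −0.75 ln(0.916523)
  = −0.75 × (-0.087168) = 0.065376 substitutions/site.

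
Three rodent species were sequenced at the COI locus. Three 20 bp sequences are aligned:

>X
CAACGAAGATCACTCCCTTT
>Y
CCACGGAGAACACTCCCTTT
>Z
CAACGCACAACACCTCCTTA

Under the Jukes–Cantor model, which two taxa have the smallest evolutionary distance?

X–Y: 3/20 differ, p = 0.150, d = 0.167.
X–Z: 6/20 differ, p = 0.300, d = 0.383.
Y–Z: 6/20 differ, p = 0.300, d = 0.383.
The smallest distance is between X and Y.

X and Y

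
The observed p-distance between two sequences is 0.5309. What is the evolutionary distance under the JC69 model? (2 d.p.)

0.92

d = −(3/4) ln(1 − 4p/3) = −0.75 ln(1 − 0.707867) = −0.75 ln(0.292133)
  = −0.75 × (-1.230546) = 0.922910 substitutions/site.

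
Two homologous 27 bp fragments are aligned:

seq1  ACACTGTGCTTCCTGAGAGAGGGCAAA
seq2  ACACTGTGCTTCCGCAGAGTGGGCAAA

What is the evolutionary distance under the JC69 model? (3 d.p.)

0.120

The sequences differ at 3 of 27 sites (14, 15, 20), so p = 3/27 ≈ 0.111111.
d = −(3/4) ln(1 − 4p/3) = −0.75 ln(1 − 0.148148) = −0.75 ln(0.851852)
  = −0.75 × (-0.160342) = 0.120257 substitutions/site.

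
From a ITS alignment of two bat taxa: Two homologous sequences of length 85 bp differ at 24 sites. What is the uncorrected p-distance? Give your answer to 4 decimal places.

0.2824

p = 24/85 = 0.282352… ≈ 0.2824 (to 4 d.p.).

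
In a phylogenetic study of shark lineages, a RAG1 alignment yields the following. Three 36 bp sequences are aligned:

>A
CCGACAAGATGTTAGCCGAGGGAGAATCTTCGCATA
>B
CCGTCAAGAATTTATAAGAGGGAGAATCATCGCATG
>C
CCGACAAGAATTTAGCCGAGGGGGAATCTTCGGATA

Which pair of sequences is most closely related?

A and C

A–B: 8/36 differ, p = 0.222, d = 0.264.
A–C: 4/36 differ, p = 0.111, d = 0.120.
B–C: 8/36 differ, p = 0.222, d = 0.264.
The smallest distance is between A and C.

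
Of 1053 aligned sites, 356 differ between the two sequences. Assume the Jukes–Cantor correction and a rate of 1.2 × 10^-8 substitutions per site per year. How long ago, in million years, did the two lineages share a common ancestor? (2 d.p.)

p = 356/1053 ≈ 0.338082.
d = −(3/4) ln(1 − 4p/3) = −0.75 ln(1 − 0.450776) = −0.75 ln(0.549224)
  = −0.75 × (-0.599249) = 0.449437 substitutions/site.
Under a molecular clock d = 2μt, so t = d/(2μ) = 0.449437 / (2 × 1.2 × 10^-8) = 18.73 million years.

18.73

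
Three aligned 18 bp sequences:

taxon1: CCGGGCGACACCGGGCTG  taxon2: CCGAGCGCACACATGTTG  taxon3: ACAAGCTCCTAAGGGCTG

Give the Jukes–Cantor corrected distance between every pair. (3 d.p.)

taxon1–taxon2: 8/18 sites differ → p ≈ 0.444444, d = −0.75 ln(1 − 0.592592) = 0.673455 ≈ 0.673.
taxon1–taxon3: 8/18 sites differ → p ≈ 0.444444, d = −0.75 ln(1 − 0.592592) = 0.673455 ≈ 0.673.
taxon2–taxon3: 9/18 sites differ → p = 0.5, d = −0.75 ln(1 − 0.666667) = 0.823960 ≈ 0.824.

d(taxon1,taxon2) = 0.673, d(taxon1,taxon3) = 0.673, d(taxon2,taxon3) = 0.824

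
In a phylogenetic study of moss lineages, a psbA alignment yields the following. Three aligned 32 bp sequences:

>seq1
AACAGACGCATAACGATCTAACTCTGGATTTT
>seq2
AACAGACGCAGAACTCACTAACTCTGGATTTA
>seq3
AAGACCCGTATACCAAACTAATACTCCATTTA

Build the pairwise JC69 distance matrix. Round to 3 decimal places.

seq1–seq2: 5/32 sites differ → p = 0.15625, d = −0.75 ln(1 − 0.208333) = 0.175211 ≈ 0.175.
seq1–seq3: 12/32 sites differ → p = 0.375, d = −0.75 ln(1 − 0.5) = 0.519860 ≈ 0.520.
seq2–seq3: 12/32 sites differ → p = 0.375, d = −0.75 ln(1 − 0.5) = 0.519860 ≈ 0.520.

d(seq1,seq2) = 0.175, d(seq1,seq3) = 0.520, d(seq2,seq3) = 0.520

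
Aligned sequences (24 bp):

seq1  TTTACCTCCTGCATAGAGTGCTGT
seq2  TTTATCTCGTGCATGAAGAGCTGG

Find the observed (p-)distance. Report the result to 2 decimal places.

The sequences differ at 6 of 24 positions (sites 5, 9, 15, 16, 19, 24).
p = 6/24 = 0.25.

0.25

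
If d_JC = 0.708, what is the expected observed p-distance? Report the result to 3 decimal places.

p = (3/4)(1 − e^(−4d/3)) = 0.75 × (1 − e^(-0.944)) = 0.75 × (1 − 0.389068) = 0.458199.

0.458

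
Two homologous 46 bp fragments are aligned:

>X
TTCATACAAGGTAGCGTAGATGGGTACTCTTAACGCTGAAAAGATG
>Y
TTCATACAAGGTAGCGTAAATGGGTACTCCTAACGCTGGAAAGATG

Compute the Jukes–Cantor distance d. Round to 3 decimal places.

The sequences differ at 3 of 46 sites (19, 30, 39), so p = 3/46 ≈ 0.065217.
d = −(3/4) ln(1 − 4p/3) = −0.75 ln(1 − 0.086956) = −0.75 ln(0.913044)
  = −0.75 × (-0.090971) = 0.068228 substitutions/site.

0.068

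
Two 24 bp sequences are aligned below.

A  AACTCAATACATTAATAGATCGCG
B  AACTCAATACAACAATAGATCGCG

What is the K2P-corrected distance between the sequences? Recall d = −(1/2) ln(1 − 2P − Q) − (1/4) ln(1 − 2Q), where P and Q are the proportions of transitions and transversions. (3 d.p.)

Of 24 sites, 1 differences are transitions and 1 are transversions, so P = 1/24 ≈ 0.041667 and Q = 1/24 ≈ 0.041667.
Under the Kimura two-parameter model, d = −½ ln(1 − 2P − Q) − ¼ ln(1 − 2Q).
1 − 2P − Q = 0.874999, giving −½ ln(0.874999) = 0.066766.
1 − 2Q = 0.916666, giving −¼ ln(0.916666) = 0.021753.
d = 0.066766 + 0.021753 = 0.088519.

0.089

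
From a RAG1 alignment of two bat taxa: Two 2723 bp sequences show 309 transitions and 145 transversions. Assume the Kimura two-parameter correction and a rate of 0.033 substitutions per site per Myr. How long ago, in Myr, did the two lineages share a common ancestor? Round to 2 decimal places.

P = 309/2723 ≈ 0.113478 and Q = 145/2723 ≈ 0.05325.
Under the Kimura two-parameter model, d = −½ ln(1 − 2P − Q) − ¼ ln(1 − 2Q).
1 − 2P − Q = 0.719794, giving −½ ln(0.719794) = 0.164395.
1 − 2Q = 0.8935, giving −¼ ln(0.8935) = 0.028152.
d = 0.164395 + 0.028152 = 0.192547.
Under a molecular clock d = 2μt, so t = d/(2μ) = 0.192547 / (2 × 0.033) = 2.92 Myr.

2.92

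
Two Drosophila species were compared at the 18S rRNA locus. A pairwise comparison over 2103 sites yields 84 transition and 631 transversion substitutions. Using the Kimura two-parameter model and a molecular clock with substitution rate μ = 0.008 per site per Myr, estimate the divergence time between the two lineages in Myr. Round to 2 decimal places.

29.26

P = 84/2103 ≈ 0.039943 and Q = 631/2103 ≈ 0.300048.
Under the Kimura two-parameter model, d = −½ ln(1 − 2P − Q) − ¼ ln(1 − 2Q).
1 − 2P − Q = 0.620066, giving −½ ln(0.620066) = 0.238965.
1 − 2Q = 0.399904, giving −¼ ln(0.399904) = 0.229133.
d = 0.238965 + 0.229133 = 0.468098.
Under a molecular clock d = 2μt, so t = d/(2μ) = 0.468098 / (2 × 0.008) = 29.26 Myr.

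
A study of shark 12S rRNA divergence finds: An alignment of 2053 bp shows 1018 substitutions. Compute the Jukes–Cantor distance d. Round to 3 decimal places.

p = 1018/2053 ≈ 0.49586.
d = −(3/4) ln(1 − 4p/3) = −0.75 ln(1 − 0.661147) = −0.75 ln(0.338853)
  = −0.75 × (-1.082189) = 0.811642 substitutions/site.

0.812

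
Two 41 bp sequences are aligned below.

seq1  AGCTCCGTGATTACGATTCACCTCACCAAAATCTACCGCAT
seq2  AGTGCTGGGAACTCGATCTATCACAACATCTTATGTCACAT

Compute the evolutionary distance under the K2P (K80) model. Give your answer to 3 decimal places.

Of 41 sites, 9 differences are transitions and 10 are transversions, so P = 9/41 ≈ 0.219512 and Q = 10/41 ≈ 0.243902.
Under the Kimura two-parameter model, d = −½ ln(1 − 2P − Q) − ¼ ln(1 − 2Q).
1 − 2P − Q = 0.317074, giving −½ ln(0.317074) = 0.574310.
1 − 2Q = 0.512196, giving −¼ ln(0.512196) = 0.167262.
d = 0.574310 + 0.167262 = 0.741572.

0.742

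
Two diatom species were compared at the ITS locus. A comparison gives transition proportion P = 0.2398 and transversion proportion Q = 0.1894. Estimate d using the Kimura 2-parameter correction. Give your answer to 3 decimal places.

0.672

Under the Kimura two-parameter model, d = −½ ln(1 − 2P − Q) − ¼ ln(1 − 2Q).
1 − 2P − Q = 0.331, giving −½ ln(0.331) = 0.552818.
1 − 2Q = 0.6212, giving −¼ ln(0.6212) = 0.119026.
d = 0.552818 + 0.119026 = 0.671844.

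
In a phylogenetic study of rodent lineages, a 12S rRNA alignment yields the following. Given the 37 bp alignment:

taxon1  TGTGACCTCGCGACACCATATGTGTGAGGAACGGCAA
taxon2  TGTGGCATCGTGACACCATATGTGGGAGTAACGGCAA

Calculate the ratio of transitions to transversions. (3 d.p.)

0.667

Transitions are A↔G and C↔T; transversions are all other mismatches.
Transitions: 2. Transversions: 3.
R = 2/3 = 0.666666… ≈ 0.667 (to 3 d.p.).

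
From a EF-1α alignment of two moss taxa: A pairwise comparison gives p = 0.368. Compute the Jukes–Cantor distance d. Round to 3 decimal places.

d = −(3/4) ln(1 − 4p/3) = −0.75 ln(1 − 0.490667) = −0.75 ln(0.509333)
  = −0.75 × (-0.674653) = 0.505990 substitutions/site.

0.506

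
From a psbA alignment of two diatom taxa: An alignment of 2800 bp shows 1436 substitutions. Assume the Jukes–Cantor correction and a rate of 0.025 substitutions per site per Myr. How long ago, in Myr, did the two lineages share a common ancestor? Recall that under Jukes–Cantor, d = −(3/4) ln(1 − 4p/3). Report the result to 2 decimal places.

p = 1436/2800 ≈ 0.512857.
d = −(3/4) ln(1 − 4p/3) = −0.75 ln(1 − 0.683809) = −0.75 ln(0.316191)
  = −0.75 × (-1.151409) = 0.863557 substitutions/site.
Under a molecular clock d = 2μt, so t = d/(2μ) = 0.863557 / (2 × 0.025) = 17.27 Myr.

17.27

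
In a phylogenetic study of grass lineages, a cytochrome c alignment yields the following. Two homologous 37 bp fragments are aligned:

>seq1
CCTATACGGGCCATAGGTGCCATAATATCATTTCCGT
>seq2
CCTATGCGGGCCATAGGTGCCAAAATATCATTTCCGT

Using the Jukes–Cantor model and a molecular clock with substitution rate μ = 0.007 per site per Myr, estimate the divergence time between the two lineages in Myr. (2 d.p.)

4.01

The sequences differ at 2 of 37 sites (6, 23), so p = 2/37 ≈ 0.054054.
d = −(3/4) ln(1 − 4p/3) = −0.75 ln(1 − 0.072072) = −0.75 ln(0.927928)
  = −0.75 × (-0.074801) = 0.056101 substitutions/site.
Under a molecular clock d = 2μt, so t = d/(2μ) = 0.056101 / (2 × 0.007) = 4.01 Myr.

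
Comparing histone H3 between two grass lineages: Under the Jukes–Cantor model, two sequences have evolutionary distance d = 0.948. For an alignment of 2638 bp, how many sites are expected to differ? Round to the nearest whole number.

Invert JC69: p = (3/4)(1 − e^(−4d/3)) = 0.75 × (1 − e^(-1.264)) = 0.75 × (1 − 0.282522) = 0.538109.
Expected differing sites = pL ≈ 0.538109 × 2638 = 1419.531542 ≈ 1420.

1420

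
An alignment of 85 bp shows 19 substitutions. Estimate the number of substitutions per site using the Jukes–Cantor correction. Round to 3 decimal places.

0.265

p = 19/85 ≈ 0.223529.
d = −(3/4) ln(1 − 4p/3) = −0.75 ln(1 − 0.298039) = −0.75 ln(0.701961)
  = −0.75 × (-0.353877) = 0.265408 substitutions/site.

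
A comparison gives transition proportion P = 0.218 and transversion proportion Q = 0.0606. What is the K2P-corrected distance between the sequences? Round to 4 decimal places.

0.3755

Under the Kimura two-parameter model, d = −½ ln(1 − 2P − Q) − ¼ ln(1 − 2Q).
1 − 2P − Q = 0.5034, giving −½ ln(0.5034) = 0.343185.
1 − 2Q = 0.8788, giving −¼ ln(0.8788) = 0.032299.
d = 0.343185 + 0.032299 = 0.375484.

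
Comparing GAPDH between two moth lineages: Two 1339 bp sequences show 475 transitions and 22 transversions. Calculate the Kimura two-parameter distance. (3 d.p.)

0.656

P = 475/1339 ≈ 0.354742 and Q = 22/1339 ≈ 0.01643.
Under the Kimura two-parameter model, d = −½ ln(1 − 2P − Q) − ¼ ln(1 − 2Q).
1 − 2P − Q = 0.274086, giving −½ ln(0.274086) = 0.647157.
1 − 2Q = 0.96714, giving −¼ ln(0.96714) = 0.008353.
d = 0.647157 + 0.008353 = 0.655510.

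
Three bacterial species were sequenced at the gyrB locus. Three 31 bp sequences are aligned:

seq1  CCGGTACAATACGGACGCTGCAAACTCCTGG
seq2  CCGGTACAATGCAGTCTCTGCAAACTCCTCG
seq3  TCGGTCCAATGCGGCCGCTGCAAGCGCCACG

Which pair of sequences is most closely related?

seq1–seq2: 5/31 differ, p = 0.161, d = 0.182.
seq1–seq3: 8/31 differ, p = 0.258, d = 0.316.
seq2–seq3: 8/31 differ, p = 0.258, d = 0.316.
The smallest distance is between seq1 and seq2.

seq1 and seq2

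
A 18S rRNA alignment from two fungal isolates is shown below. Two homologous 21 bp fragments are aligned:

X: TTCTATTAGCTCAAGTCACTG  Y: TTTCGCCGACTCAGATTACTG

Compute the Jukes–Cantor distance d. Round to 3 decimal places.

The sequences differ at 10 of 21 sites (3, 4, 5, 6, 7, 8, 9, 14, 15, 17), so p = 10/21 ≈ 0.47619.
d = −(3/4) ln(1 − 4p/3) = −0.75 ln(1 − 0.63492) = −0.75 ln(0.36508)
  = −0.75 × (-1.007639) = 0.755729 substitutions/site.

0.756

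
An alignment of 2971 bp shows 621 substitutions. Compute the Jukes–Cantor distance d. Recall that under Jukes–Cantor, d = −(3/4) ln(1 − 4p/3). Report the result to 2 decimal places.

0.25

p = 621/2971 ≈ 0.209021.
d = −(3/4) ln(1 − 4p/3) = −0.75 ln(1 − 0.278695) = −0.75 ln(0.721305)
  = −0.75 × (-0.326693) = 0.245020 substitutions/site.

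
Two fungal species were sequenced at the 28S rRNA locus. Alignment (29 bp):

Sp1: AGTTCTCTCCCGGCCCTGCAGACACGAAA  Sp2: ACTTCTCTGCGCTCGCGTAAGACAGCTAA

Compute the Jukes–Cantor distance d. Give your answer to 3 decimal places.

0.602

The sequences differ at 12 of 29 sites, so p = 12/29 ≈ 0.413793.
d = −(3/4) ln(1 − 4p/3) = −0.75 ln(1 − 0.551724) = −0.75 ln(0.448276)
  = −0.75 × (-0.802346) = 0.601760 substitutions/site.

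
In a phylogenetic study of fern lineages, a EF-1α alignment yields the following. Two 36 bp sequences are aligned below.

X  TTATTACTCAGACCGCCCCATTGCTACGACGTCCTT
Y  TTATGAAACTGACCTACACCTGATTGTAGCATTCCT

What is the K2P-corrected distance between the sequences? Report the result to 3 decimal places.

0.866

Of 36 sites, 9 differences are transitions and 9 are transversions, so P = 9/36 = 0.25 and Q = 9/36 = 0.25.
Under the Kimura two-parameter model, d = −½ ln(1 − 2P − Q) − ¼ ln(1 − 2Q).
1 − 2P − Q = 0.25, giving −½ ln(0.25) = 0.693147.
1 − 2Q = 0.5, giving −¼ ln(0.5) = 0.173287.
d = 0.693147 + 0.173287 = 0.866434.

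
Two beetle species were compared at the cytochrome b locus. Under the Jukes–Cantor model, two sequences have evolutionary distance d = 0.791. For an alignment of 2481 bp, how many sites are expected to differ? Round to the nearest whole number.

Invert JC69: p = (3/4)(1 − e^(−4d/3)) = 0.75 × (1 − e^(-1.054667)) = 0.75 × (1 − 0.348308) = 0.488769.
Expected differing sites = pL ≈ 0.488769 × 2481 = 1212.635889 ≈ 1213.

1213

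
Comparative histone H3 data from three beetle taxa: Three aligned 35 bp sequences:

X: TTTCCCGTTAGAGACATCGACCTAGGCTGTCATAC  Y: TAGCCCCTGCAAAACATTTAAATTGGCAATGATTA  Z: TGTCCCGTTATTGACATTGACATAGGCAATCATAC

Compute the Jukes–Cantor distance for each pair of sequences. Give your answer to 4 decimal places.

d(X,Y) = 0.7823, d(X,Z) = 0.2326, d(Y,Z) = 0.5716

X–Y: 17/35 sites differ → p ≈ 0.485714, d = −0.75 ln(1 − 0.647619) = 0.782282 ≈ 0.7823.
X–Z: 7/35 sites differ → p = 0.2, d = −0.75 ln(1 − 0.266667) = 0.232617 ≈ 0.2326.
Y–Z: 14/35 sites differ → p = 0.4, d = −0.75 ln(1 − 0.533333) = 0.571605 ≈ 0.5716.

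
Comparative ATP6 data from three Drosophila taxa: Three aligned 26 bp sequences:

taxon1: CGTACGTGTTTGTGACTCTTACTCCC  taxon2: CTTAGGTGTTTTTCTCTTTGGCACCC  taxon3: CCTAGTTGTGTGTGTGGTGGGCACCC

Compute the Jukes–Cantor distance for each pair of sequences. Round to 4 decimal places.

taxon1–taxon2: 9/26 sites differ → p ≈ 0.346154, d = −0.75 ln(1 − 0.461539) = 0.464280 ≈ 0.4643.
taxon1–taxon3: 12/26 sites differ → p ≈ 0.461538, d = −0.75 ln(1 − 0.615384) = 0.716632 ≈ 0.7166.
taxon2–taxon3: 8/26 sites differ → p ≈ 0.307692, d = −0.75 ln(1 − 0.410256) = 0.396050 ≈ 0.3961.

d(taxon1,taxon2) = 0.4643, d(taxon1,taxon3) = 0.7166, d(taxon2,taxon3) = 0.3961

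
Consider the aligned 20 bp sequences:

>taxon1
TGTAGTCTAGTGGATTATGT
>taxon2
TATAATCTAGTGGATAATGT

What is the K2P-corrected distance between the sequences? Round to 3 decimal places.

0.170

Of 20 sites, 2 differences are transitions and 1 are transversions, so P = 2/20 = 0.1 and Q = 1/20 = 0.05.
Under the Kimura two-parameter model, d = −½ ln(1 − 2P − Q) − ¼ ln(1 − 2Q).
1 − 2P − Q = 0.75, giving −½ ln(0.75) = 0.143841.
1 − 2Q = 0.9, giving −¼ ln(0.9) = 0.026340.
d = 0.143841 + 0.026340 = 0.170181.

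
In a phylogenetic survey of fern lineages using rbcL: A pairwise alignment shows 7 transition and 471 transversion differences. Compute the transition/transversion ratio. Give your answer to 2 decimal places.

0.01

R = 7/471 = 0.014861… ≈ 0.01 (to 2 d.p.).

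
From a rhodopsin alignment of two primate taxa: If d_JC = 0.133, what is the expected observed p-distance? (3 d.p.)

p = (3/4)(1 − e^(−4d/3)) = 0.75 × (1 − e^(-0.177333)) = 0.75 × (1 − 0.837501) = 0.121874.

0.122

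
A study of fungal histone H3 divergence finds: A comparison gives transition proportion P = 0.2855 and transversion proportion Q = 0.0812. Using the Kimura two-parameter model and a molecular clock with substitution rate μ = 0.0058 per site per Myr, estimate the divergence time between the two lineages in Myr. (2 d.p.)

Under the Kimura two-parameter model, d = −½ ln(1 − 2P − Q) − ¼ ln(1 − 2Q).
1 − 2P − Q = 0.3478, giving −½ ln(0.3478) = 0.528064.
1 − 2Q = 0.8376, giving −¼ ln(0.8376) = 0.044304.
d = 0.528064 + 0.044304 = 0.572368.
Under a molecular clock d = 2μt, so t = d/(2μ) = 0.572368 / (2 × 0.0058) = 49.34 Myr.

49.34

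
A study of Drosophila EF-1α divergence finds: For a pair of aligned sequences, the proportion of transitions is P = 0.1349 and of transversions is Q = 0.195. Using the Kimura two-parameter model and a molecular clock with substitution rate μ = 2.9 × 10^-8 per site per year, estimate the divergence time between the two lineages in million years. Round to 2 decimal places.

Under the Kimura two-parameter model, d = −½ ln(1 − 2P − Q) − ¼ ln(1 − 2Q).
1 − 2P − Q = 0.5352, giving −½ ln(0.5352) = 0.312557.
1 − 2Q = 0.61, giving −¼ ln(0.61) = 0.123574.
d = 0.312557 + 0.123574 = 0.436131.
Under a molecular clock d = 2μt, so t = d/(2μ) = 0.436131 / (2 × 2.9 × 10^-8) = 7.52 million years.

7.52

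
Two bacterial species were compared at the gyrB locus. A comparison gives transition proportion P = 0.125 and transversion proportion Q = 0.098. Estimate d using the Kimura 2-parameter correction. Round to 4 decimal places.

0.2684

Under the Kimura two-parameter model, d = −½ ln(1 − 2P − Q) − ¼ ln(1 − 2Q).
1 − 2P − Q = 0.652, giving −½ ln(0.652) = 0.213855.
1 − 2Q = 0.804, giving −¼ ln(0.804) = 0.054539.
d = 0.213855 + 0.054539 = 0.268394.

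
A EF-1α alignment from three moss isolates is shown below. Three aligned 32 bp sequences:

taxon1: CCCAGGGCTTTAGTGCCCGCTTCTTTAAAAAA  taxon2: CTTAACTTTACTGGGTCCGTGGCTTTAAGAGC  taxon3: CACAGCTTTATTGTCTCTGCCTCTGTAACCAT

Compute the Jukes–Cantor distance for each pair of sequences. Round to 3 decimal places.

taxon1–taxon2: 17/32 sites differ → p = 0.53125, d = −0.75 ln(1 − 0.708333) = 0.924107 ≈ 0.924.
taxon1–taxon3: 14/32 sites differ → p = 0.4375, d = −0.75 ln(1 − 0.583333) = 0.656601 ≈ 0.657.
taxon2–taxon3: 15/32 sites differ → p = 0.46875, d = −0.75 ln(1 − 0.625) = 0.735622 ≈ 0.736.

d(taxon1,taxon2) = 0.924, d(taxon1,taxon3) = 0.657, d(taxon2,taxon3) = 0.736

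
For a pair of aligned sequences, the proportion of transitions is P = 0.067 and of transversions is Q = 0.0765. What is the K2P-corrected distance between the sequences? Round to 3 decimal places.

Under the Kimura two-parameter model, d = −½ ln(1 − 2P − Q) − ¼ ln(1 − 2Q).
1 − 2P − Q = 0.7895, giving −½ ln(0.7895) = 0.118178.
1 − 2Q = 0.847, giving −¼ ln(0.847) = 0.041514.
d = 0.118178 + 0.041514 = 0.159692.

0.160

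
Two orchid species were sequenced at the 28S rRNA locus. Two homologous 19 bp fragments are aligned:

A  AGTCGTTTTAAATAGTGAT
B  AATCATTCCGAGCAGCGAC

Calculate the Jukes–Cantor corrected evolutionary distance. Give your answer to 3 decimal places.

The sequences differ at 9 of 19 sites (2, 5, 8, 9, 10, 12, 13, 16, 19), so p = 9/19 ≈ 0.473684.
d = −(3/4) ln(1 − 4p/3) = −0.75 ln(1 − 0.631579) = −0.75 ln(0.368421)
  = −0.75 × (-0.998529) = 0.748897 substitutions/site.

0.749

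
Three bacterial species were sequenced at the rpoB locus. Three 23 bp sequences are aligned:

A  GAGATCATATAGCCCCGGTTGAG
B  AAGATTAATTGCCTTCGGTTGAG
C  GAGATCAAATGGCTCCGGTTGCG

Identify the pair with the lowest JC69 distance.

A–B: 8/23 differ, p = 0.348, d = 0.467.
A–C: 4/23 differ, p = 0.174, d = 0.198.
B–C: 6/23 differ, p = 0.261, d = 0.321.
The smallest distance is between A and C.

A and C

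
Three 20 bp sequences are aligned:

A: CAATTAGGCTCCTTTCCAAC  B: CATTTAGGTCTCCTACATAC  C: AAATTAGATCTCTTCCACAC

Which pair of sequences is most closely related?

B and C

A–B: 8/20 differ, p = 0.400, d = 0.572.
A–C: 8/20 differ, p = 0.400, d = 0.572.
B–C: 6/20 differ, p = 0.300, d = 0.383.
The smallest distance is between B and C.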